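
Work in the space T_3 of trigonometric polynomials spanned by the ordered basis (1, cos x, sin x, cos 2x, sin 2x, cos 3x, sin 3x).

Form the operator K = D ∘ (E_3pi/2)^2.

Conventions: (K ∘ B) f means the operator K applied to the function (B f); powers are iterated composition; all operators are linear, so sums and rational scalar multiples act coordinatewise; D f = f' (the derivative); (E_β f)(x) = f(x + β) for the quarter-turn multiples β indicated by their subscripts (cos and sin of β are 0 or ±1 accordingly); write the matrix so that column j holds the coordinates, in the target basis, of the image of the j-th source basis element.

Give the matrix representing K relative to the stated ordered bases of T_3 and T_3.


image of 1: 0
image of cos x: sin x
image of sin x: -cos x
image of cos 2x: -2sin 2x
image of sin 2x: 2cos 2x
image of cos 3x: 3sin 3x
image of sin 3x: -3cos 3x
each image's coordinates form column j of the matrix

the matrix is [[0, 0, 0, 0, 0, 0, 0]; [0, 0, -1, 0, 0, 0, 0]; [0, 1, 0, 0, 0, 0, 0]; [0, 0, 0, 0, 2, 0, 0]; [0, 0, 0, -2, 0, 0, 0]; [0, 0, 0, 0, 0, 0, -3]; [0, 0, 0, 0, 0, 3, 0]] (rows listed top to bottom)


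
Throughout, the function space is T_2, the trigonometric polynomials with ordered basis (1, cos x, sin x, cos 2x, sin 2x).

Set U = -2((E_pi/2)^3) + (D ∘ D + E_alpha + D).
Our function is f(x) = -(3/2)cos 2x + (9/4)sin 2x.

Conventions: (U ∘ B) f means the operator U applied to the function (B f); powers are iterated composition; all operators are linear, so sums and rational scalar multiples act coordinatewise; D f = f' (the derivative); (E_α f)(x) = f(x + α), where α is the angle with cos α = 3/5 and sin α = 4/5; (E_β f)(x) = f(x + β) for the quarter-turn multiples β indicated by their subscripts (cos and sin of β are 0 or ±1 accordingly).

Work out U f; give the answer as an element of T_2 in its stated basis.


E_pi/2 f = (3/2)cos 2x - (9/4)sin 2x
E_pi/2 E_pi/2 f = -(3/2)cos 2x + (9/4)sin 2x
E_pi/2 E_pi/2 E_pi/2 f = (3/2)cos 2x - (9/4)sin 2x
(-2((E_pi/2)^3)) f = -3cos 2x + (9/2)sin 2x
D f = (9/2)cos 2x + 3sin 2x
D D f = 6cos 2x - 9sin 2x
E_alpha f = (129/50)cos 2x + (81/100)sin 2x
D f = (9/2)cos 2x + 3sin 2x
(D ∘ D + E_alpha + D) f = (327/25)cos 2x - (519/100)sin 2x
(-2((E_pi/2)^3) + (D ∘ D + E_alpha + D)) f = (252/25)cos 2x - (69/100)sin 2x

the image equals g(x) = (252/25)cos 2x - (69/100)sin 2x


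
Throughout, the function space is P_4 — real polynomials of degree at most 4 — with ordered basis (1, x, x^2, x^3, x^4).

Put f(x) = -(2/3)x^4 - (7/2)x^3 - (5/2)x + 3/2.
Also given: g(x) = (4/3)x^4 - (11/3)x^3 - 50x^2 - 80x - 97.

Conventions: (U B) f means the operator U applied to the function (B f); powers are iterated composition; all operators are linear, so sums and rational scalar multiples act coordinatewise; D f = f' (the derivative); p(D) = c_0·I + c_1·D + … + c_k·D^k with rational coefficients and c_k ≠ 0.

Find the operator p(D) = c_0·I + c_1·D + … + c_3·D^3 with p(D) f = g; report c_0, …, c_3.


D^0 f = -(2/3)x^4 - (7/2)x^3 - (5/2)x + 3/2
D^1 f = -(8/3)x^3 - (21/2)x^2 - 5/2
D^2 f = -8x^2 - 21x
D^3 f = -16x - 21
matching coefficients of g against c_0 f + c_1 Df + … from the top degree down determines the c_i
solution: c_0 = -2, c_1 = 4, c_2 = 1, c_3 = 4

p(D) = -2·I + 4·D + D^2 + 4·D^3, i.e. c_0 = -2, c_1 = 4, c_2 = 1, c_3 = 4


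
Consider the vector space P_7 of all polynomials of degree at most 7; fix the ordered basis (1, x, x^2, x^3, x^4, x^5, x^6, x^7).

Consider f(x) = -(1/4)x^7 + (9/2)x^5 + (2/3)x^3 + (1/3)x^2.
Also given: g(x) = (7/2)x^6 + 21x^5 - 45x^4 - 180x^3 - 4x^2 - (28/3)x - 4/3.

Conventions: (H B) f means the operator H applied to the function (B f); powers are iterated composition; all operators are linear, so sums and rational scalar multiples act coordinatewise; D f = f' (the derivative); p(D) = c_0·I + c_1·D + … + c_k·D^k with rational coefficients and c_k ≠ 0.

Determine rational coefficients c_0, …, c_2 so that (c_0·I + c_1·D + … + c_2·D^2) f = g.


D^0 f = -(1/4)x^7 + (9/2)x^5 + (2/3)x^3 + (1/3)x^2
D^1 f = -(7/4)x^6 + (45/2)x^4 + 2x^2 + (2/3)x
D^2 f = -(21/2)x^5 + 90x^3 + 4x + 2/3
matching coefficients of g against c_0 f + c_1 Df + … from the top degree down determines the c_i
solution: c_0 = 0, c_1 = -2, c_2 = -2

c_0 = 0, c_1 = -2, c_2 = -2


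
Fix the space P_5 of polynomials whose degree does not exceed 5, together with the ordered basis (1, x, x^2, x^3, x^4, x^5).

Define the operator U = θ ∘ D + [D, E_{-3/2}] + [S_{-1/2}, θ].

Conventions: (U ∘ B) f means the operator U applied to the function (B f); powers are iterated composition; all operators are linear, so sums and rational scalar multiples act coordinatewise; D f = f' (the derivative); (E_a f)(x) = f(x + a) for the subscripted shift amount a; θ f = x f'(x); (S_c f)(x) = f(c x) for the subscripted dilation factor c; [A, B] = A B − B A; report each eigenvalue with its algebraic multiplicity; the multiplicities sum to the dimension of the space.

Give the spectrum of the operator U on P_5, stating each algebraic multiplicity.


λ = 0 (multiplicity 6)

image of 1: 0
image of x: 0
image of x^2: 2x
image of x^3: 6x^2
image of x^4: 12x^3
image of x^5: 20x^4
the matrix is upper triangular; its diagonal is (0, 0, 0, 0, 0, 0)
for a triangular matrix the eigenvalues are the diagonal entries, with algebraic multiplicity their repetition count


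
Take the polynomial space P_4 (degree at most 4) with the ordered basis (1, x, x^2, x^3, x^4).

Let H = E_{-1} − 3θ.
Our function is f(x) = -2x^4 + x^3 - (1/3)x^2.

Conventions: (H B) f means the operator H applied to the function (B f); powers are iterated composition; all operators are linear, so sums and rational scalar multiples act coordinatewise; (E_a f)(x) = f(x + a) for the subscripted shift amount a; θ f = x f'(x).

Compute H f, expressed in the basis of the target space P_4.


the image equals g(x) = 22x^4 - (40/3)x^2 + (35/3)x - 10/3

E_{-1} f = -2x^4 + 9x^3 - (46/3)x^2 + (35/3)x - 10/3
θ f = -8x^4 + 3x^3 - (2/3)x^2
(-3θ) f = 24x^4 - 9x^3 + 2x^2
(E_{-1} − 3θ) f = 22x^4 - (40/3)x^2 + (35/3)x - 10/3


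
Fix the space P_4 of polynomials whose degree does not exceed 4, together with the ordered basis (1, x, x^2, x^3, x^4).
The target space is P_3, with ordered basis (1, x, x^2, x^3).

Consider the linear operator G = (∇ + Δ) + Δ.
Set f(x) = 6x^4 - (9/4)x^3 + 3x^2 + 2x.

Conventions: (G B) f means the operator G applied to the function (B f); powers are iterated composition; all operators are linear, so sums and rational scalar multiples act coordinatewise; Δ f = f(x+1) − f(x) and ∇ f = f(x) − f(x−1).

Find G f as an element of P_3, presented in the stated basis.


the result is g(x) = 72x^3 + (63/4)x^2 + (333/4)x + 33/4

∇ f = 24x^3 - (171/4)x^2 + (147/4)x - 37/4
Δ f = 24x^3 + (117/4)x^2 + (93/4)x + 35/4
(∇ + Δ) f = 48x^3 - (27/2)x^2 + 60x - 1/2
Δ f = 24x^3 + (117/4)x^2 + (93/4)x + 35/4
((∇ + Δ) + Δ) f = 72x^3 + (63/4)x^2 + (333/4)x + 33/4


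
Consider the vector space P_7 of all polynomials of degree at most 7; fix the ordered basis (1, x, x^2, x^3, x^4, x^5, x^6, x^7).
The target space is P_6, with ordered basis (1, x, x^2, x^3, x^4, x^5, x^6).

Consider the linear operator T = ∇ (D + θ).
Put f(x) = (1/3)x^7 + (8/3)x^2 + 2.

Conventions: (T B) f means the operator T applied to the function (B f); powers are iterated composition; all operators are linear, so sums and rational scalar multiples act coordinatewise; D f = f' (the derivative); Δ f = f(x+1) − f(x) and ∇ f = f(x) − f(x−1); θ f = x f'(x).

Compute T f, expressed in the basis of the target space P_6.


g(x) = (49/3)x^6 - 35x^5 + (140/3)x^4 - 35x^3 + 14x^2 + (25/3)x

D f = (7/3)x^6 + (16/3)x
θ f = (7/3)x^7 + (16/3)x^2
(D + θ) f = (7/3)x^7 + (7/3)x^6 + (16/3)x^2 + (16/3)x
∇ (D + θ) f = (49/3)x^6 - 35x^5 + (140/3)x^4 - 35x^3 + 14x^2 + (25/3)x


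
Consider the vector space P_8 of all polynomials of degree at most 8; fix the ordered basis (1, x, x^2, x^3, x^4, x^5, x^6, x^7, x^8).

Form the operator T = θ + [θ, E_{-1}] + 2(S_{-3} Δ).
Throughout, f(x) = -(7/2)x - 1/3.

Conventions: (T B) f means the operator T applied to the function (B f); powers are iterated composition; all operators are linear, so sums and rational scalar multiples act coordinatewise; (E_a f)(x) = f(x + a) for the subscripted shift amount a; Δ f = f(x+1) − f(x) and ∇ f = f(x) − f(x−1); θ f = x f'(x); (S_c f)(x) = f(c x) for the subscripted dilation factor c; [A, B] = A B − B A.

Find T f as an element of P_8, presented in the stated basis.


θ f = -(7/2)x
E_{-1} f = -(7/2)x + 19/6
θ E_{-1} f = -(7/2)x
θ f = -(7/2)x
E_{-1} θ f = -(7/2)x + 7/2
[θ, E_{-1}] f = -7/2
Δ f = -7/2
S_{-3} Δ f = -7/2
(2(S_{-3} Δ)) f = -7
(θ + [θ, E_{-1}] + 2(S_{-3} Δ)) f = -(7/2)x - 21/2

g(x) = -(7/2)x - 21/2


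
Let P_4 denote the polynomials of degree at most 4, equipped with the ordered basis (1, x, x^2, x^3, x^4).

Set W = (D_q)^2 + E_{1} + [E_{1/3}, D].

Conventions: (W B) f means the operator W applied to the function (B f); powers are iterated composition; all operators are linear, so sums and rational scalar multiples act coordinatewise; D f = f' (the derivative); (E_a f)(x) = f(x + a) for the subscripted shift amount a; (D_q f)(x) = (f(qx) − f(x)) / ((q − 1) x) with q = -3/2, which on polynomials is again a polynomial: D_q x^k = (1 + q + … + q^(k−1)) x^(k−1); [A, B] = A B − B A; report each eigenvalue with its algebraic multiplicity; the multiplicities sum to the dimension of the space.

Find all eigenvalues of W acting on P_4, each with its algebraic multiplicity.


λ = 1 (multiplicity 5)

image of 1: 1
image of x: x + 1
image of x^2: x^2 + 2x + 1/2
image of x^3: x^3 + 3x^2 + (17/8)x + 1
image of x^4: x^4 + 4x^3 + (101/32)x^2 + 4x + 1
the matrix is upper triangular; its diagonal is (1, 1, 1, 1, 1)
for a triangular matrix the eigenvalues are the diagonal entries, with algebraic multiplicity their repetition count


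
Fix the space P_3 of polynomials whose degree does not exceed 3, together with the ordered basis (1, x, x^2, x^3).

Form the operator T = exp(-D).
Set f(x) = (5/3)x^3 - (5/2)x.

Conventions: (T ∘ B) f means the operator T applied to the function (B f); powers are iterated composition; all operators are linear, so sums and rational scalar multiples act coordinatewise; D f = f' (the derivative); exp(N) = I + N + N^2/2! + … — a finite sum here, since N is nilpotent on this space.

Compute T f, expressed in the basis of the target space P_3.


order-1 term: -5x^2 + 5/2
order-2 term: 5x
order-3 term: -5/3
the series for exp(-D) f terminates at order 3
exp(-D) f = (5/3)x^3 - 5x^2 + (5/2)x + 5/6

the image equals g(x) = (5/3)x^3 - 5x^2 + (5/2)x + 5/6


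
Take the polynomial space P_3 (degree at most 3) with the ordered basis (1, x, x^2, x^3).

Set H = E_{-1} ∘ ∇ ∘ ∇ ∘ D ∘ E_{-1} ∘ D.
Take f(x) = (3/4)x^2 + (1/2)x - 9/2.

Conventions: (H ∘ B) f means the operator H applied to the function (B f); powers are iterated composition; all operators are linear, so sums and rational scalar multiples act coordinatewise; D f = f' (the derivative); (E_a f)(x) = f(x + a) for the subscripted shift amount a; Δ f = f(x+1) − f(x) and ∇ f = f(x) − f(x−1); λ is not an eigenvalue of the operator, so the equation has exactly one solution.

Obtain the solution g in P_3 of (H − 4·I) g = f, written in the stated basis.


the image equals g(x) = -(3/16)x^2 - (1/8)x + 9/8

write g with unknown coordinates in the stated basis and equate coefficients in (H − 4·I) g = f
solving from the highest basis element down gives g = -(3/16)x^2 - (1/8)x + 9/8
check: H g = 0
so H g − 4·g = (3/4)x^2 + (1/2)x - 9/2 = f ✓


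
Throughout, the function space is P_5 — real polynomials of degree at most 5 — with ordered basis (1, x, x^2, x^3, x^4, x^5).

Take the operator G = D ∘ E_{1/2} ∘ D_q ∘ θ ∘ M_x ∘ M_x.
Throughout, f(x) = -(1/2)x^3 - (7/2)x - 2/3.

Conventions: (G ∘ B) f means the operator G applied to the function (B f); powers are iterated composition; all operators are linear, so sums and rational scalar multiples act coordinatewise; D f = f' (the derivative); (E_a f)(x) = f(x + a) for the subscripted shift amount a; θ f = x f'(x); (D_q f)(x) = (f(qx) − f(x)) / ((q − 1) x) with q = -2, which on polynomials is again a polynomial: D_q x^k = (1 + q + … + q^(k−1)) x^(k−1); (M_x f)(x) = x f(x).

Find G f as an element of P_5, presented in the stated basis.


g(x) = -110x^3 - 165x^2 - (291/2)x - 527/12

M_x f = -(1/2)x^4 - (7/2)x^2 - (2/3)x
M_x M_x f = -(1/2)x^5 - (7/2)x^3 - (2/3)x^2
θ M_x M_x f = -(5/2)x^5 - (21/2)x^3 - (4/3)x^2
D_q (θ ∘ M_x ∘ M_x) f = -(55/2)x^4 - (63/2)x^2 + (4/3)x
E_{1/2} D_q (θ ∘ M_x ∘ M_x) f = -(55/2)x^4 - 55x^3 - (291/4)x^2 - (527/12)x - 857/96
D E_{1/2} D_q (θ ∘ M_x ∘ M_x) f = -110x^3 - 165x^2 - (291/2)x - 527/12


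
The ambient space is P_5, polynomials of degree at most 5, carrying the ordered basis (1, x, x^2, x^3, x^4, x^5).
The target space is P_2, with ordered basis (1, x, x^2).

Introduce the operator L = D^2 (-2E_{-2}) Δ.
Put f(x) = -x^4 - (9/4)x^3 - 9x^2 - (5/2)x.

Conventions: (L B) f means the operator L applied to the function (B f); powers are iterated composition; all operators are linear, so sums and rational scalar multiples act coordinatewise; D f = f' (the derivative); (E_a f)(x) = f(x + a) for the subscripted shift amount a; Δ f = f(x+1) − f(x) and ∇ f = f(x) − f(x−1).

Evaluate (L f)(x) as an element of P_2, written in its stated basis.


Δ f = -4x^3 - (51/4)x^2 - (115/4)x - 59/4
E_{-2} Δ f = -4x^3 + (45/4)x^2 - (103/4)x + 95/4
(-2E_{-2}) Δ f = 8x^3 - (45/2)x^2 + (103/2)x - 95/2
D (-2E_{-2}) Δ f = 24x^2 - 45x + 103/2
D D (-2E_{-2}) Δ f = 48x - 45

g(x) = 48x - 45


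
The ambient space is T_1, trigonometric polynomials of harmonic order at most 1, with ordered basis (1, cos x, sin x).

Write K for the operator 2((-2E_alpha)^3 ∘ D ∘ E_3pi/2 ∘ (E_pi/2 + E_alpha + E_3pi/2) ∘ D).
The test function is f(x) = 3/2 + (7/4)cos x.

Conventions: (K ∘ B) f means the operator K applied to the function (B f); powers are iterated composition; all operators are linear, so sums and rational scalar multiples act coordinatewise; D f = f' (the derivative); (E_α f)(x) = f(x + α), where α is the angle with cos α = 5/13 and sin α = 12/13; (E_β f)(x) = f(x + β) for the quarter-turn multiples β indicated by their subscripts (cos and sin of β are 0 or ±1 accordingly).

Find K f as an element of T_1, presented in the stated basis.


D f = -(7/4)sin x
E_pi/2 D f = -(7/4)cos x
E_alpha D f = -(21/13)cos x - (35/52)sin x
E_3pi/2 D f = (7/4)cos x
(E_pi/2 + E_alpha + E_3pi/2) D f = -(21/13)cos x - (35/52)sin x
E_3pi/2 (E_pi/2 + E_alpha + E_3pi/2) D f = (35/52)cos x - (21/13)sin x
D (E_3pi/2 ∘ (E_pi/2 + E_alpha + E_3pi/2) ∘ D) f = -(21/13)cos x - (35/52)sin x
E_alpha D (E_3pi/2 ∘ (E_pi/2 + E_alpha + E_3pi/2) ∘ D) f = -(210/169)cos x + (833/676)sin x
(-2E_alpha) D (E_3pi/2 ∘ (E_pi/2 + E_alpha + E_3pi/2) ∘ D) f = (420/169)cos x - (833/338)sin x
E_alpha (-2E_alpha) D (E_3pi/2 ∘ (E_pi/2 + E_alpha + E_3pi/2) ∘ D) f = -(2898/2197)cos x - (14245/4394)sin x
(-2E_alpha) (-2E_alpha) D (E_3pi/2 ∘ (E_pi/2 + E_alpha + E_3pi/2) ∘ D) f = (5796/2197)cos x + (14245/2197)sin x
E_alpha (-2E_alpha) (-2E_alpha) D (E_3pi/2 ∘ (E_pi/2 + E_alpha + E_3pi/2) ∘ D) f = (199920/28561)cos x + (1673/28561)sin x
(-2E_alpha) (-2E_alpha) (-2E_alpha) D (E_3pi/2 ∘ (E_pi/2 + E_alpha + E_3pi/2) ∘ D) f = -(399840/28561)cos x - (3346/28561)sin x
(2((-2E_alpha)^3 ∘ D ∘ E_3pi/2 ∘ (E_pi/2 + E_alpha + E_3pi/2) ∘ D)) f = -(799680/28561)cos x - (6692/28561)sin x

the result is g(x) = -(799680/28561)cos x - (6692/28561)sin x


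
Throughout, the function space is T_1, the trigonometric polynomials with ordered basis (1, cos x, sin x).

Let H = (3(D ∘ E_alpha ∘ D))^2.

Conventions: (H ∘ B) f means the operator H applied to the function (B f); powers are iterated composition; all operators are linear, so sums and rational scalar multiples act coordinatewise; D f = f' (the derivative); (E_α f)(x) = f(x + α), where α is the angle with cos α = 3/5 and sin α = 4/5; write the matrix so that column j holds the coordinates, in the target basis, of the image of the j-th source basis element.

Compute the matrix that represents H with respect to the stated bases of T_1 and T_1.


image of 1: 0
image of cos x: -(63/25)cos x - (216/25)sin x
image of sin x: (216/25)cos x - (63/25)sin x
each image's coordinates form column j of the matrix

the matrix is [[0, 0, 0]; [0, -63/25, 216/25]; [0, -216/25, -63/25]] (rows listed top to bottom)


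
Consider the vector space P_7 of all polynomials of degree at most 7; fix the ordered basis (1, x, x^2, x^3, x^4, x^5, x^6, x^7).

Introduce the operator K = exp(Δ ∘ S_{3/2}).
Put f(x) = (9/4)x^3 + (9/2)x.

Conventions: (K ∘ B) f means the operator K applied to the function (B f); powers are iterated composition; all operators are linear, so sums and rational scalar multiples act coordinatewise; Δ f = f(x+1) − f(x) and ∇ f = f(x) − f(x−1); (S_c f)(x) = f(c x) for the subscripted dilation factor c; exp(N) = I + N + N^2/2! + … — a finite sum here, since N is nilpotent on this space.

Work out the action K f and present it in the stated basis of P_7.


order-1 term: (729/32)x^2 + (729/32)x + 459/32
order-2 term: (6561/128)x + 10935/256
order-3 term: 6561/256
the series for exp(Δ ∘ S_{3/2}) f terminates at order 3
exp(Δ ∘ S_{3/2}) f = (9/4)x^3 + (729/32)x^2 + (10053/128)x + 1323/16

the result is g(x) = (9/4)x^3 + (729/32)x^2 + (10053/128)x + 1323/16


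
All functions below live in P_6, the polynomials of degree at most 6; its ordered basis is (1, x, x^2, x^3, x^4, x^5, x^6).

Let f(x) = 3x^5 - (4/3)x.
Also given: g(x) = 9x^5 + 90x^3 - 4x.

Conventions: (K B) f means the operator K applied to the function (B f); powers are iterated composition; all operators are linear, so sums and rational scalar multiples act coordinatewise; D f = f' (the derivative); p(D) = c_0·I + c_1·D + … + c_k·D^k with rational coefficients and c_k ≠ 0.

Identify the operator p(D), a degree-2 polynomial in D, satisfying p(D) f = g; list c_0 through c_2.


D^0 f = 3x^5 - (4/3)x
D^1 f = 15x^4 - 4/3
D^2 f = 60x^3
matching coefficients of g against c_0 f + c_1 Df + … from the top degree down determines the c_i
solution: c_0 = 3, c_1 = 0, c_2 = 3/2

p(D) = 3·I + (3/2)·D^2, i.e. c_0 = 3, c_1 = 0, c_2 = 3/2


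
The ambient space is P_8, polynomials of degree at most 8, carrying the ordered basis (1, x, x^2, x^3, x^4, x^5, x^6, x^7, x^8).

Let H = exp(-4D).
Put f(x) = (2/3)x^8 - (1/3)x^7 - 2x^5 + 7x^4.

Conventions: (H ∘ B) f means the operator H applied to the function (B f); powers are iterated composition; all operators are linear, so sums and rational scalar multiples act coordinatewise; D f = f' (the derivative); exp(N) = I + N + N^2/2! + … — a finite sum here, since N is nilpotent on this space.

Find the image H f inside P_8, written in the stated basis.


order-1 term: -(64/3)x^7 + (28/3)x^6 + 40x^4 - 112x^3
order-2 term: (896/3)x^6 - 112x^5 - 320x^3 + 672x^2
order-3 term: -(7168/3)x^5 + (2240/3)x^4 + 1280x^2 - 1792x
order-4 term: (35840/3)x^4 - (8960/3)x^3 - 2560x + 1792
order-5 term: -(114688/3)x^3 + 7168x^2 + 2048
order-6 term: (229376/3)x^2 - (28672/3)x
order-7 term: -(262144/3)x + 16384/3
order-8 term: 131072/3
the series for exp(-4D) f terminates at order 8
exp(-4D) f = (2/3)x^8 - (65/3)x^7 + 308x^6 - (7510/3)x^5 + (38221/3)x^4 - 41648x^3 + (256736/3)x^2 - (303872/3)x + 52992

the image equals g(x) = (2/3)x^8 - (65/3)x^7 + 308x^6 - (7510/3)x^5 + (38221/3)x^4 - 41648x^3 + (256736/3)x^2 - (303872/3)x + 52992


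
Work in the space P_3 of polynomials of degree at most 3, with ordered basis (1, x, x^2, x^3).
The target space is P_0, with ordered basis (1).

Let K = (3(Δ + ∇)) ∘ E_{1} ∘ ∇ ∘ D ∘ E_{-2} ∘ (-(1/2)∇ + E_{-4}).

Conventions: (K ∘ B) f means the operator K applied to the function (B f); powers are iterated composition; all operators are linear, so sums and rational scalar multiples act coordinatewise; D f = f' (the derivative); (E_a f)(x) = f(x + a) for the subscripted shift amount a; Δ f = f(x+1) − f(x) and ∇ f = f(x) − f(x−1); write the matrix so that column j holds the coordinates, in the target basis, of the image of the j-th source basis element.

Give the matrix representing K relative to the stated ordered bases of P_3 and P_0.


image of 1: 0
image of x: 0
image of x^2: 0
image of x^3: 36
each image's coordinates form column j of the matrix

the matrix is [[0, 0, 0, 36]] (rows listed top to bottom)


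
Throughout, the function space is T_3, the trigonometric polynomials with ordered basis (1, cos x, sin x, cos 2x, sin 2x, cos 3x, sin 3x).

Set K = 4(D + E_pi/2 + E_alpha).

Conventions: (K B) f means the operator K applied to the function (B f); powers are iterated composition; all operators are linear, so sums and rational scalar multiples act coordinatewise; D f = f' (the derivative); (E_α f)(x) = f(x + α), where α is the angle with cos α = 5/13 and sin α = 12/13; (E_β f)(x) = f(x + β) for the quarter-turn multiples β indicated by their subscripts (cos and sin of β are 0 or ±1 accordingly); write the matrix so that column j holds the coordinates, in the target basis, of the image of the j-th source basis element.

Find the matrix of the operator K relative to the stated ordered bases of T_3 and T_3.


the matrix is [[8, 0, 0, 0, 0, 0, 0]; [0, 20/13, 152/13, 0, 0, 0, 0]; [0, -152/13, 20/13, 0, 0, 0, 0]; [0, 0, 0, -1152/169, 1832/169, 0, 0]; [0, 0, 0, -1832/169, -1152/169, 0, 0]; [0, 0, 0, 0, 0, -8140/2197, 14264/2197]; [0, 0, 0, 0, 0, -14264/2197, -8140/2197]] (rows listed top to bottom)

image of 1: 8
image of cos x: (20/13)cos x - (152/13)sin x
image of sin x: (152/13)cos x + (20/13)sin x
image of cos 2x: -(1152/169)cos 2x - (1832/169)sin 2x
image of sin 2x: (1832/169)cos 2x - (1152/169)sin 2x
image of cos 3x: -(8140/2197)cos 3x - (14264/2197)sin 3x
image of sin 3x: (14264/2197)cos 3x - (8140/2197)sin 3x
each image's coordinates form column j of the matrix


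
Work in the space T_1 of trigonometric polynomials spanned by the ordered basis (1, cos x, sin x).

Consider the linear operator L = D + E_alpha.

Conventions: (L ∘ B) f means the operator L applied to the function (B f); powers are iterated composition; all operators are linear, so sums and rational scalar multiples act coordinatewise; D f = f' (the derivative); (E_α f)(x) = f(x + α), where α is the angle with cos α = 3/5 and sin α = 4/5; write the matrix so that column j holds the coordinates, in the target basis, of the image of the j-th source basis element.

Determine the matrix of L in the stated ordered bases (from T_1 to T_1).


image of 1: 1
image of cos x: (3/5)cos x - (9/5)sin x
image of sin x: (9/5)cos x + (3/5)sin x
each image's coordinates form column j of the matrix

the matrix is [[1, 0, 0]; [0, 3/5, 9/5]; [0, -9/5, 3/5]] (rows listed top to bottom)


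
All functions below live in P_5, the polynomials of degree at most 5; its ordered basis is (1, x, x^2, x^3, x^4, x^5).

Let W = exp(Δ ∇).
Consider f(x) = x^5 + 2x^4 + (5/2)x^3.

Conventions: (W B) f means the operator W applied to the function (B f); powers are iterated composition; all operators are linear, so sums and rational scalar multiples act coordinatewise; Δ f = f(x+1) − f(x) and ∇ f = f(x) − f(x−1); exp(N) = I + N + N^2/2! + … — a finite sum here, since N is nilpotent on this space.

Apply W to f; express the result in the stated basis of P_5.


order-1 term: 20x^3 + 24x^2 + 25x + 4
order-2 term: 60x + 24
the series for exp(Δ ∇) f terminates at order 2
exp(Δ ∇) f = x^5 + 2x^4 + (45/2)x^3 + 24x^2 + 85x + 28

the image equals g(x) = x^5 + 2x^4 + (45/2)x^3 + 24x^2 + 85x + 28


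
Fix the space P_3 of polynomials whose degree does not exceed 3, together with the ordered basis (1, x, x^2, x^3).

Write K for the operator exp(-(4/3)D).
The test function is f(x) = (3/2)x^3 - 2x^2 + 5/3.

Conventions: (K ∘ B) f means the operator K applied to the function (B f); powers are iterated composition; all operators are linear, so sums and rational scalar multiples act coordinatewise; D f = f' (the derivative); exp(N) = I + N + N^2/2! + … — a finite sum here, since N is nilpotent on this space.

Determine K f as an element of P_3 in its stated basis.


the image equals g(x) = (3/2)x^3 - 8x^2 + (40/3)x - 49/9

order-1 term: -6x^2 + (16/3)x
order-2 term: 8x - 32/9
order-3 term: -32/9
the series for exp(-(4/3)D) f terminates at order 3
exp(-(4/3)D) f = (3/2)x^3 - 8x^2 + (40/3)x - 49/9


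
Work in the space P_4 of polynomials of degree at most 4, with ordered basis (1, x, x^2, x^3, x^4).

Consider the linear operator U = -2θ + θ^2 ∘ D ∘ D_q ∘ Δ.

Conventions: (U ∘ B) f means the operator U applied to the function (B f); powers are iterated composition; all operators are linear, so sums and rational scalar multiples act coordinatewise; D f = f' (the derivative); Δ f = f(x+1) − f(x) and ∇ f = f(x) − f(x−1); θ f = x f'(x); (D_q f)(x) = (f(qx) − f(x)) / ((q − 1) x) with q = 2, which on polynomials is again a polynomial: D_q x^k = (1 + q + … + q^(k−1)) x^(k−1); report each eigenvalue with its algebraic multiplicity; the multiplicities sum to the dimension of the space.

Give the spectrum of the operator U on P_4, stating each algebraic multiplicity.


λ = -8 (multiplicity 1), λ = -6 (multiplicity 1), λ = -4 (multiplicity 1), λ = -2 (multiplicity 1), λ = 0 (multiplicity 1)

image of 1: 0
image of x: -2x
image of x^2: -4x^2
image of x^3: -6x^3
image of x^4: -8x^4 + 56x
the matrix is upper triangular; its diagonal is (0, -2, -4, -6, -8)
for a triangular matrix the eigenvalues are the diagonal entries, with algebraic multiplicity their repetition count


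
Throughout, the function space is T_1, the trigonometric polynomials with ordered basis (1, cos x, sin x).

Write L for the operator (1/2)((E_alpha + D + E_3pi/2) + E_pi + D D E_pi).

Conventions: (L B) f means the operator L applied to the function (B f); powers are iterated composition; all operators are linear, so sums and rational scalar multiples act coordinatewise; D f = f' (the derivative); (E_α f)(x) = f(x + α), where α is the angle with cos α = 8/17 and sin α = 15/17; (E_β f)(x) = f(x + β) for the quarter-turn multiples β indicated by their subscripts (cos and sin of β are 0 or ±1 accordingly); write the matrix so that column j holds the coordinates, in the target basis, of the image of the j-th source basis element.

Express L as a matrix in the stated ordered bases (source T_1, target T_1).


image of 1: 3/2
image of cos x: (4/17)cos x - (15/34)sin x
image of sin x: (15/34)cos x + (4/17)sin x
each image's coordinates form column j of the matrix

the matrix is [[3/2, 0, 0]; [0, 4/17, 15/34]; [0, -15/34, 4/17]] (rows listed top to bottom)


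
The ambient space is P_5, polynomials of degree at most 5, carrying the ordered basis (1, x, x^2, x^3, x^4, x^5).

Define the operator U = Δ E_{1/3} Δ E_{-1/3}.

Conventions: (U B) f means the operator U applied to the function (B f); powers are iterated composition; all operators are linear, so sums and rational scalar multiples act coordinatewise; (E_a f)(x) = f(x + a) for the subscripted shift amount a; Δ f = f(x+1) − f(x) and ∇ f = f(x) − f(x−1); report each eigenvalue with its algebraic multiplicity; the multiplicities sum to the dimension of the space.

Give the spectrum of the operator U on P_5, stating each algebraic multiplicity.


λ = 0 (multiplicity 6)

image of 1: 0
image of x: 0
image of x^2: 2
image of x^3: 6x + 6
image of x^4: 12x^2 + 24x + 14
image of x^5: 20x^3 + 60x^2 + 70x + 30
the matrix is upper triangular; its diagonal is (0, 0, 0, 0, 0, 0)
for a triangular matrix the eigenvalues are the diagonal entries, with algebraic multiplicity their repetition count


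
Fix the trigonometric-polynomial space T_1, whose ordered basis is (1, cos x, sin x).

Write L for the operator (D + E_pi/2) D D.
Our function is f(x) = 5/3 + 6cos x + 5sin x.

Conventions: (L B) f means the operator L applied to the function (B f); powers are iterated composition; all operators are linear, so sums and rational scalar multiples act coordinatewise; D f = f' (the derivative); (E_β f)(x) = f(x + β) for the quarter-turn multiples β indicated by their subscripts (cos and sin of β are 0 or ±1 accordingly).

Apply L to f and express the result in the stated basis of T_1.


the result is g(x) = -10cos x + 12sin x

D f = 5cos x - 6sin x
D D f = -6cos x - 5sin x
D D D f = -5cos x + 6sin x
E_pi/2 D D f = -5cos x + 6sin x
(D + E_pi/2) D D f = -10cos x + 12sin x


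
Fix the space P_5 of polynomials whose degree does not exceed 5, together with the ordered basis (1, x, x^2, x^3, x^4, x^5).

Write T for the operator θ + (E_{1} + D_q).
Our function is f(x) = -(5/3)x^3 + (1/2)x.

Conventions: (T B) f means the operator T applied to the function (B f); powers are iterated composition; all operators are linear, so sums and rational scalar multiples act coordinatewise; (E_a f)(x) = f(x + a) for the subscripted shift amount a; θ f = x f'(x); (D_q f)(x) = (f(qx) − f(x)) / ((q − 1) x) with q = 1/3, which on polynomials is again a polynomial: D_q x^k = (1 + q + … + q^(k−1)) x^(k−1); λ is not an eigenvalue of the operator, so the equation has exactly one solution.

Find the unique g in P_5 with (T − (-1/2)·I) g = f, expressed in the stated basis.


the image equals g(x) = -(10/27)x^3 + (800/1701)x^2 + (443/25515)x - 6872/76545

write g with unknown coordinates in the stated basis and equate coefficients in (T − (-1/2)·I) g = f
solving from the highest basis element down gives g = -(10/27)x^3 + (800/1701)x^2 + (443/25515)x - 6872/76545
check: T g = -(40/27)x^3 - (400/1701)x^2 + (12536/25515)x + 3436/76545
so T g − (-1/2)·g = -(5/3)x^3 + (1/2)x = f ✓


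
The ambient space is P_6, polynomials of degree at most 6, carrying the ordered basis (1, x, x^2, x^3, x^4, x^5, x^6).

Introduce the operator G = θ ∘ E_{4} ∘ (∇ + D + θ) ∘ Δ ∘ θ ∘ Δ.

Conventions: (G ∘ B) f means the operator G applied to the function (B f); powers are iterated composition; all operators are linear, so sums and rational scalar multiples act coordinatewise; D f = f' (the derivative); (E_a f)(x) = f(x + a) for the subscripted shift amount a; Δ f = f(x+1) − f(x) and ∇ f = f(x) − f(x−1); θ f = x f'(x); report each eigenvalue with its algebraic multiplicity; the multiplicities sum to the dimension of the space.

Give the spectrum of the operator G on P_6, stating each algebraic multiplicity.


image of 1: 0
image of x: 0
image of x^2: 0
image of x^3: 12x
image of x^4: 144x^2 + 780x
image of x^5: 720x^3 + 7560x^2 + 19530x
image of x^6: 2400x^4 + 37260x^3 + 190920x^2 + 324090x
the matrix is upper triangular; its diagonal is (0, 0, 0, 0, 0, 0, 0)
for a triangular matrix the eigenvalues are the diagonal entries, with algebraic multiplicity their repetition count

λ = 0 (multiplicity 7)


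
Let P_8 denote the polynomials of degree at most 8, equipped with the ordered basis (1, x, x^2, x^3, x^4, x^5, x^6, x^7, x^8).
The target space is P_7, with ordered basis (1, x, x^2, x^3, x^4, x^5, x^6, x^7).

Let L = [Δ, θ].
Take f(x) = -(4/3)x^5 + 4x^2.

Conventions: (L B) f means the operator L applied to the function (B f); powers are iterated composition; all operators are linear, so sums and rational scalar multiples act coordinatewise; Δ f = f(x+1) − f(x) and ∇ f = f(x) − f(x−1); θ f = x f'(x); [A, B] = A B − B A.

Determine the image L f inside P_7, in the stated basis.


θ f = -(20/3)x^5 + 8x^2
Δ θ f = -(100/3)x^4 - (200/3)x^3 - (200/3)x^2 - (52/3)x + 4/3
Δ f = -(20/3)x^4 - (40/3)x^3 - (40/3)x^2 + (4/3)x + 8/3
θ Δ f = -(80/3)x^4 - 40x^3 - (80/3)x^2 + (4/3)x
[Δ, θ] f = -(20/3)x^4 - (80/3)x^3 - 40x^2 - (56/3)x + 4/3

g(x) = -(20/3)x^4 - (80/3)x^3 - 40x^2 - (56/3)x + 4/3


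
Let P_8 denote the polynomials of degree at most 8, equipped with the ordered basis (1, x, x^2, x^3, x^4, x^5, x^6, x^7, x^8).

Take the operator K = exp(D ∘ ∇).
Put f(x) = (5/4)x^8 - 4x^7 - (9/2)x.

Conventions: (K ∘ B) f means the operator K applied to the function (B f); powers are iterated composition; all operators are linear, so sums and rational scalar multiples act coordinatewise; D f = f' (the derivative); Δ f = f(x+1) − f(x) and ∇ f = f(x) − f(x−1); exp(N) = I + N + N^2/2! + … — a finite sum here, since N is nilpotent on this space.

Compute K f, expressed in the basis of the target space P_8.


order-1 term: 70x^6 - 378x^5 + 770x^4 - 910x^3 + 630x^2 - 238x + 38
order-2 term: 1050x^4 - 5880x^3 + 12390x^2 - 12180x + 4690
order-3 term: 4200x^2 - 15960x + 15540
order-4 term: 2100
the series for exp(D ∘ ∇) f terminates at order 4
exp(D ∘ ∇) f = (5/4)x^8 - 4x^7 + 70x^6 - 378x^5 + 1820x^4 - 6790x^3 + 17220x^2 - (56765/2)x + 22368

the image equals g(x) = (5/4)x^8 - 4x^7 + 70x^6 - 378x^5 + 1820x^4 - 6790x^3 + 17220x^2 - (56765/2)x + 22368


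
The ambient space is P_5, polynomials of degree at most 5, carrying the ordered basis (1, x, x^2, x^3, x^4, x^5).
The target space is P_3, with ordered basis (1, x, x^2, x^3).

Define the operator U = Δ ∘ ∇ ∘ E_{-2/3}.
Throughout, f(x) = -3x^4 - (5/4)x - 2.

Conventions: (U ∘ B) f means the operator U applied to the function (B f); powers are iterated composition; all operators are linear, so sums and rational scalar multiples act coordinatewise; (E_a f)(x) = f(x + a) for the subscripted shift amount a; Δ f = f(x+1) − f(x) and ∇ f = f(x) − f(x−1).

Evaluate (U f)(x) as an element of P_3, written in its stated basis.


E_{-2/3} f = -3x^4 + 8x^3 - 8x^2 + (83/36)x - 95/54
∇ E_{-2/3} f = -12x^3 + 42x^2 - 52x + 767/36
Δ ∇ E_{-2/3} f = -36x^2 + 48x - 22

g(x) = -36x^2 + 48x - 22


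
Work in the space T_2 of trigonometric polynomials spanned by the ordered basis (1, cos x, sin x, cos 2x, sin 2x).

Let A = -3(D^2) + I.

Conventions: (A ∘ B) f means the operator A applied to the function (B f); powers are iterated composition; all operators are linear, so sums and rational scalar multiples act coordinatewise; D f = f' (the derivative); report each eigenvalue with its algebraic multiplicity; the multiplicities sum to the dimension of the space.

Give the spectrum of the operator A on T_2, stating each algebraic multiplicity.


image of 1: 1
image of cos x: 4cos x
image of sin x: 4sin x
image of cos 2x: 13cos 2x
image of sin 2x: 13sin 2x
the matrix is diagonal; its diagonal is (1, 4, 4, 13, 13)
for a triangular matrix the eigenvalues are the diagonal entries, with algebraic multiplicity their repetition count

λ = 1 (multiplicity 1), λ = 4 (multiplicity 2), λ = 13 (multiplicity 2)


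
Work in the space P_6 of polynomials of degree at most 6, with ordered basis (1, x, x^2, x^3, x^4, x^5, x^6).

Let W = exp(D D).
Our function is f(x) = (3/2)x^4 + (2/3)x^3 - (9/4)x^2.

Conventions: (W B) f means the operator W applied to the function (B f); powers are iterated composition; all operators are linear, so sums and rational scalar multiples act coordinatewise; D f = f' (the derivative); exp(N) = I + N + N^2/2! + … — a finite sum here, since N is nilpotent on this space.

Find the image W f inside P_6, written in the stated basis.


the image equals g(x) = (3/2)x^4 + (2/3)x^3 + (63/4)x^2 + 4x + 27/2

order-1 term: 18x^2 + 4x - 9/2
order-2 term: 18
the series for exp(D D) f terminates at order 2
exp(D D) f = (3/2)x^4 + (2/3)x^3 + (63/4)x^2 + 4x + 27/2


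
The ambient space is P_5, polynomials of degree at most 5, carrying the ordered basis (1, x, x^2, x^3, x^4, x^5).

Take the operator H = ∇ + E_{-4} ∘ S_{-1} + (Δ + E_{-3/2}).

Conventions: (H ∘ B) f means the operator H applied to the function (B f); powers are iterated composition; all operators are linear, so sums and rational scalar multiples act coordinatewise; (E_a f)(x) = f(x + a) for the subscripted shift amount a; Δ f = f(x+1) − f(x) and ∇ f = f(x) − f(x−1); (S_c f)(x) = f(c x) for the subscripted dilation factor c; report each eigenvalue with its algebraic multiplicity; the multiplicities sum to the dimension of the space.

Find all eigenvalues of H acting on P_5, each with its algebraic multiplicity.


image of 1: 2
image of x: 9/2
image of x^2: 2x^2 - 7x + 73/4
image of x^3: (27/2)x^2 - (165/4)x + 501/8
image of x^4: 2x^4 - 14x^3 + (219/2)x^2 - (523/2)x + 4177/16
image of x^5: (45/2)x^4 - (275/2)x^3 + (2505/4)x^2 - (20075/16)x + 32589/32
the matrix is upper triangular; its diagonal is (2, 0, 2, 0, 2, 0)
for a triangular matrix the eigenvalues are the diagonal entries, with algebraic multiplicity their repetition count

λ = 0 (multiplicity 3), λ = 2 (multiplicity 3)


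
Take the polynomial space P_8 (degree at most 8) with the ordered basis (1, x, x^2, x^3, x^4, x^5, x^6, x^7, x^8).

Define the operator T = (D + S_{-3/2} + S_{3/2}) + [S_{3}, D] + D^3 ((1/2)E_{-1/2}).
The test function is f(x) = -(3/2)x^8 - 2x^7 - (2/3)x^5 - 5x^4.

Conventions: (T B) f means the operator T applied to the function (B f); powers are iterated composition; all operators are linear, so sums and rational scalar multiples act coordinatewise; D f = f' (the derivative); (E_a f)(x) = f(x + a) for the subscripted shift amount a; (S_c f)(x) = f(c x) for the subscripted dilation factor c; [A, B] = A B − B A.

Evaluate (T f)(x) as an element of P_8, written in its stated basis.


g(x) = -(19683/256)x^8 + 52476x^7 + 20398x^6 - 252x^5 + (21745/24)x^4 + 850x^3 - 20x^2 - (55/4)x + 79/4

D f = -12x^7 - 14x^6 - (10/3)x^4 - 20x^3
S_{-3/2} f = -(19683/512)x^8 + (2187/64)x^7 + (81/16)x^5 - (405/16)x^4
S_{3/2} f = -(19683/512)x^8 - (2187/64)x^7 - (81/16)x^5 - (405/16)x^4
(D + S_{-3/2} + S_{3/2}) f = -(19683/256)x^8 - 12x^7 - 14x^6 - (1295/24)x^4 - 20x^3
D f = -12x^7 - 14x^6 - (10/3)x^4 - 20x^3
S_{3} D f = -26244x^7 - 10206x^6 - 270x^4 - 540x^3
S_{3} f = -(19683/2)x^8 - 4374x^7 - 162x^5 - 405x^4
D S_{3} f = -78732x^7 - 30618x^6 - 810x^4 - 1620x^3
[S_{3}, D] f = 52488x^7 + 20412x^6 + 540x^4 + 1080x^3
E_{-1/2} f = -(3/2)x^8 + 4x^7 - (7/2)x^6 - (2/3)x^5 - (55/48)x^4 + (79/12)x^3 - (577/96)x^2 + (13/6)x - 433/1536
((1/2)E_{-1/2}) f = -(3/4)x^8 + 2x^7 - (7/4)x^6 - (1/3)x^5 - (55/96)x^4 + (79/24)x^3 - (577/192)x^2 + (13/12)x - 433/3072
D ((1/2)E_{-1/2}) f = -6x^7 + 14x^6 - (21/2)x^5 - (5/3)x^4 - (55/24)x^3 + (79/8)x^2 - (577/96)x + 13/12
D D ((1/2)E_{-1/2}) f = -42x^6 + 84x^5 - (105/2)x^4 - (20/3)x^3 - (55/8)x^2 + (79/4)x - 577/96
D D D ((1/2)E_{-1/2}) f = -252x^5 + 420x^4 - 210x^3 - 20x^2 - (55/4)x + 79/4
((D + S_{-3/2} + S_{3/2}) + [S_{3}, D] + D^3 ((1/2)E_{-1/2})) f = -(19683/256)x^8 + 52476x^7 + 20398x^6 - 252x^5 + (21745/24)x^4 + 850x^3 - 20x^2 - (55/4)x + 79/4


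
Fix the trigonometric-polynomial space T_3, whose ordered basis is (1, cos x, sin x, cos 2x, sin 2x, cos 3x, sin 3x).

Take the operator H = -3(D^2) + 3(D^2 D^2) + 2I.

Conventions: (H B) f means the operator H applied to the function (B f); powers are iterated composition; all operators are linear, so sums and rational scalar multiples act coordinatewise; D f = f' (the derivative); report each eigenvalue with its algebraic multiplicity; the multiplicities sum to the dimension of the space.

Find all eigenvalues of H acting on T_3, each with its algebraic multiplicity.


image of 1: 2
image of cos x: 8cos x
image of sin x: 8sin x
image of cos 2x: 62cos 2x
image of sin 2x: 62sin 2x
image of cos 3x: 272cos 3x
image of sin 3x: 272sin 3x
the matrix is diagonal; its diagonal is (2, 8, 8, 62, 62, 272, 272)
for a triangular matrix the eigenvalues are the diagonal entries, with algebraic multiplicity their repetition count

λ = 2 (multiplicity 1), λ = 8 (multiplicity 2), λ = 62 (multiplicity 2), λ = 272 (multiplicity 2)


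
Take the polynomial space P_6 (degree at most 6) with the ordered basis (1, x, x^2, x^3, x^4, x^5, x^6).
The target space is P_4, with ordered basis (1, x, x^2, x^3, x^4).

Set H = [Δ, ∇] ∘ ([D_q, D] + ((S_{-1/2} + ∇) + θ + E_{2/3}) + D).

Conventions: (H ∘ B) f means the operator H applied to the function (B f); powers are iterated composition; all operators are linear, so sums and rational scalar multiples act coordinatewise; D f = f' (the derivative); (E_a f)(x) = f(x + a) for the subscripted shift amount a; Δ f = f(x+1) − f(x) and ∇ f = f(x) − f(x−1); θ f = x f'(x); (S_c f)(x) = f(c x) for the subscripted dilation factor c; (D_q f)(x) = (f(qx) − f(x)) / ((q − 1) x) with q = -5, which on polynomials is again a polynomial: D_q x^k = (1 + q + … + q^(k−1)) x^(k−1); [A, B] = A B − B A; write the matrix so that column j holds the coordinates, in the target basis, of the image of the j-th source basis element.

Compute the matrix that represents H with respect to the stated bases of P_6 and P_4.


image of 1: 0
image of x: 0
image of x^2: 0
image of x^3: 0
image of x^4: 0
image of x^5: 0
image of x^6: 0
each image's coordinates form column j of the matrix

the matrix is [[0, 0, 0, 0, 0, 0, 0]; [0, 0, 0, 0, 0, 0, 0]; [0, 0, 0, 0, 0, 0, 0]; [0, 0, 0, 0, 0, 0, 0]; [0, 0, 0, 0, 0, 0, 0]] (rows listed top to bottom)
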